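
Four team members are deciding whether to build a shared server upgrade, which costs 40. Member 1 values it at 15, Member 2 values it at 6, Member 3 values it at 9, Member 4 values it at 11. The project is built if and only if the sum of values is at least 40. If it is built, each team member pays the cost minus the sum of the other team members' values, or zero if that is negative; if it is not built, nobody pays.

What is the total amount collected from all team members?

37

Total value 41 ≥ cost 40, so it is built.
Member 1: others sum to 26; max(0, 40 - 26) = 14.
Member 2: others sum to 35; max(0, 40 - 35) = 5.
Member 3: others sum to 32; max(0, 40 - 32) = 8.
Member 4: others sum to 30; max(0, 40 - 30) = 10.
Total collected = 14 + 5 + 8 + 10 = 37.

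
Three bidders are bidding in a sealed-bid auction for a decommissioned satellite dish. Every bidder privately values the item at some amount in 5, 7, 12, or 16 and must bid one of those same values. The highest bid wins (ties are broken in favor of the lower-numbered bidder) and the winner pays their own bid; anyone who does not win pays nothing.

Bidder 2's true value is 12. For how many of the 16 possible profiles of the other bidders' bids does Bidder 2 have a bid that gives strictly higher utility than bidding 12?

Others bid (5, 5): truth gives 0; bid 7 gives 5 > 0. Violating.
Others bid (5, 7): truth gives 0; bid 7 gives 5 > 0. Violating.
Others bid (5, 12): truth gives 0; no alternative beats it.
Others bid (5, 16): truth gives 0; no alternative beats it.
(Checking all 16 profiles: 2 have a profitable deviation, 14 do not.)

2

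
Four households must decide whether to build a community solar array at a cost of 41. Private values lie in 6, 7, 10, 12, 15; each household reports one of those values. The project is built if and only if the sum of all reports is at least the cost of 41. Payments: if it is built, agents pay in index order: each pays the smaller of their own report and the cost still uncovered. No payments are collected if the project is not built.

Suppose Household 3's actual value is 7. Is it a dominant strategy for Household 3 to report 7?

No

Consider the case where Household 1 reports 6, Household 2 reports 15 and Household 4 reports 15.
Truthful report 7: project built, pays 7, utility 7 - 7 = 0.
Report 6 instead: project built, pays 6, utility 7 - 6 = 1.
Since 1 > 0, reporting 6 is strictly better here, so truthful reporting is not dominant.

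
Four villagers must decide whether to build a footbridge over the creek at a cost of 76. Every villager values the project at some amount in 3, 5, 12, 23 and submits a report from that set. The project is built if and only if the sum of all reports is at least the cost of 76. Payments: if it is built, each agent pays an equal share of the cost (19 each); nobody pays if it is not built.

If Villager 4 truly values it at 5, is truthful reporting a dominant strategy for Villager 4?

Check each profile of the others' reports and compare truth against every alternative report.
Others report (3, 3, 3): truth gives 0, best alternative gives 0.
Others report (3, 3, 5): truth gives 0, best alternative gives 0.
Others report (3, 3, 12): truth gives 0, best alternative gives 0.
Others report (3, 3, 23): truth gives 0, best alternative gives 0.
Others report (3, 5, 3): truth gives 0, best alternative gives 0.
Others report (3, 5, 5): truth gives 0, best alternative gives 0.
(Remaining 58 profiles checked similarly; truth is weakly best in each.)
In every case the truthful report is at least as good as any alternative, so it is a dominant strategy.

Yes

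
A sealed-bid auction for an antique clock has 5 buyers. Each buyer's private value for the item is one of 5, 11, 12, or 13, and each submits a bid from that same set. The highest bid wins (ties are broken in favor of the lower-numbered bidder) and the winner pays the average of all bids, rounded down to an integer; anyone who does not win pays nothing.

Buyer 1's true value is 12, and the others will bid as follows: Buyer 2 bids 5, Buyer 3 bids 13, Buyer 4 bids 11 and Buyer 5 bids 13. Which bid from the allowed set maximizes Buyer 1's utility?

13

Bid 5: loses, pays 0, utility 0.
Bid 11: loses, pays 0, utility 0.
Bid 12: loses, pays 0, utility 0.
Bid 13: wins, pays 11, utility 12 - 11 = 1.
The best choice is 13 with utility 1.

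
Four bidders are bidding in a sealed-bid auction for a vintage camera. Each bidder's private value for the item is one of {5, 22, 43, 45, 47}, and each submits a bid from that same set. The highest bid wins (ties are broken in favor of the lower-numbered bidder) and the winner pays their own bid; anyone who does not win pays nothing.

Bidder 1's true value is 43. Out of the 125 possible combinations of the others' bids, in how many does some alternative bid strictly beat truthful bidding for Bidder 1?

8

Others bid (5, 5, 5): truth gives 0; bid 5 gives 38 > 0. Violating.
Others bid (5, 5, 22): truth gives 0; bid 22 gives 21 > 0. Violating.
Others bid (5, 22, 5): truth gives 0; bid 22 gives 21 > 0. Violating.
Others bid (5, 22, 22): truth gives 0; bid 22 gives 21 > 0. Violating.
Others bid (5, 5, 43): truth gives 0; no alternative beats it.
Others bid (5, 5, 45): truth gives 0; no alternative beats it.
(Checking all 125 profiles: 8 have a profitable deviation, 117 do not.)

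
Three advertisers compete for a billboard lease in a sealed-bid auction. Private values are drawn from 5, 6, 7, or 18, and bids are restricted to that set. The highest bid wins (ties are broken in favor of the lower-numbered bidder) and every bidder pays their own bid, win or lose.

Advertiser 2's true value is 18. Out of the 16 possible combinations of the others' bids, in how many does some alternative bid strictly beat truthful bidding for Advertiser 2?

Others bid (5, 5): truth gives 0; bid 6 gives 12 > 0. Violating.
Others bid (5, 6): truth gives 0; bid 6 gives 12 > 0. Violating.
Others bid (5, 7): truth gives 0; bid 7 gives 11 > 0. Violating.
Others bid (6, 5): truth gives 0; bid 7 gives 11 > 0. Violating.
Others bid (5, 18): truth gives 0; no alternative beats it.
Others bid (6, 18): truth gives 0; no alternative beats it.
(Checking all 16 profiles: 10 have a profitable deviation, 6 do not.)

10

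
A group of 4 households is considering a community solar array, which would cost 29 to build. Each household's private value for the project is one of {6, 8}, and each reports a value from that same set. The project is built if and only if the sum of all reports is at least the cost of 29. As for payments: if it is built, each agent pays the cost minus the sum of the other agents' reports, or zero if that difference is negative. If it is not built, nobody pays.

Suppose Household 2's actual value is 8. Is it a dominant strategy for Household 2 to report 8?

Check each profile of the others' reports and compare truth against every alternative report.
Others report (6, 8, 8): truth gives 1, best alternative gives 0.
Others report (8, 6, 8): truth gives 1, best alternative gives 0.
Others report (8, 8, 6): truth gives 1, best alternative gives 0.
Others report (8, 8, 8): truth gives 3, best alternative gives 3.
Others report (6, 6, 6): truth gives 0, best alternative gives 0.
Others report (6, 6, 8): truth gives 0, best alternative gives 0.
(Remaining 2 profiles checked similarly; truth is weakly best in each.)
In every case the truthful report is at least as good as any alternative, so it is a dominant strategy.

Yes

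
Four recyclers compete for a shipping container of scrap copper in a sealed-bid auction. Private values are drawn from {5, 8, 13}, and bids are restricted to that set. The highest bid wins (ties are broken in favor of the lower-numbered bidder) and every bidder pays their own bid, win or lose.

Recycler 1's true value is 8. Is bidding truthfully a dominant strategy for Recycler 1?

No

Consider the case where Recycler 2 bids 5, Recycler 3 bids 5 and Recycler 4 bids 5.
Truthful bid 8: wins, pays 8, utility 8 - 8 = 0.
Bid 5 instead: wins, pays 5, utility 8 - 5 = 3.
Since 3 > 0, bidding 5 is strictly better here, so truthful bidding is not dominant.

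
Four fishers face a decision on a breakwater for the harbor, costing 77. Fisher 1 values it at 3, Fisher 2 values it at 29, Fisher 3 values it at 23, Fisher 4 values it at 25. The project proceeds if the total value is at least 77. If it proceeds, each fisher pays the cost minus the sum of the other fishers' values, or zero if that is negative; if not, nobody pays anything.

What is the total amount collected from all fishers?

68

Total value 80 ≥ cost 77, so it is built.
Fisher 1: others sum to 77; max(0, 77 - 77) = 0.
Fisher 2: others sum to 51; max(0, 77 - 51) = 26.
Fisher 3: others sum to 57; max(0, 77 - 57) = 20.
Fisher 4: others sum to 55; max(0, 77 - 55) = 22.
Total collected = 0 + 26 + 20 + 22 = 68.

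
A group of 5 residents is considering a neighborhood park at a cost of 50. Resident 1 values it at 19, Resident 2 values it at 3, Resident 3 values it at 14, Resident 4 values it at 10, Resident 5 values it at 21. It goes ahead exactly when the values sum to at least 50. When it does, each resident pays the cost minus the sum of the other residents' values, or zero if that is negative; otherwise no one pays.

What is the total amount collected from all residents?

6

Total value 67 ≥ cost 50, so it is built.
Resident 1: others sum to 48; max(0, 50 - 48) = 2.
Resident 2: others sum to 64; max(0, 50 - 64) = 0.
Resident 3: others sum to 53; max(0, 50 - 53) = 0.
Resident 4: others sum to 57; max(0, 50 - 57) = 0.
Resident 5: others sum to 46; max(0, 50 - 46) = 4.
Total collected = 2 + 0 + 0 + 0 + 4 = 6.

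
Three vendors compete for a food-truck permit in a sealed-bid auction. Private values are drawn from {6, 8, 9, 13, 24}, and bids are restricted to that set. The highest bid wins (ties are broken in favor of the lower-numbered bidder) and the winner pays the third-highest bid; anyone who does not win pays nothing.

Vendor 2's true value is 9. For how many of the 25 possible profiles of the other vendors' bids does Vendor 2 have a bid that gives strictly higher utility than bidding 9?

Others bid (6, 13): truth gives 0; bid 13 gives 3 > 0. Violating.
Others bid (6, 24): truth gives 0; bid 24 gives 3 > 0. Violating.
Others bid (8, 13): truth gives 0; bid 13 gives 1 > 0. Violating.
Others bid (8, 24): truth gives 0; bid 24 gives 1 > 0. Violating.
Others bid (6, 6): truth gives 3; no alternative beats it.
Others bid (6, 8): truth gives 3; no alternative beats it.
(Checking all 25 profiles: 8 have a profitable deviation, 17 do not.)

8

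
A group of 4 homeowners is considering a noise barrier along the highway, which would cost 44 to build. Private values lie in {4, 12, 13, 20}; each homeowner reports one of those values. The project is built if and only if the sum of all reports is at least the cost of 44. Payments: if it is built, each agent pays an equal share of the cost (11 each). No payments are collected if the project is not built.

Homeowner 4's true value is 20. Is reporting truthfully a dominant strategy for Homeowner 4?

Yes

Check each profile of the others' reports and compare truth against every alternative report.
Others report (4, 4, 20): truth gives 9, best alternative gives 0.
Others report (4, 12, 12): truth gives 9, best alternative gives 0.
Others report (4, 12, 13): truth gives 9, best alternative gives 0.
Others report (4, 13, 12): truth gives 9, best alternative gives 0.
Others report (4, 13, 13): truth gives 9, best alternative gives 0.
Others report (4, 20, 4): truth gives 9, best alternative gives 0.
(Remaining 58 profiles checked similarly; truth is weakly best in each.)
In every case the truthful report is at least as good as any alternative, so it is a dominant strategy.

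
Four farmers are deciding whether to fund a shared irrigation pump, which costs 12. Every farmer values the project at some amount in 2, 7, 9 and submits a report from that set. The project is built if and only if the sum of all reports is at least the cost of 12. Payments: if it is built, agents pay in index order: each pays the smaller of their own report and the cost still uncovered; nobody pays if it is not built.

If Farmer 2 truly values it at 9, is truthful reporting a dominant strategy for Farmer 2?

No

Consider the case where Farmer 1 reports 2, Farmer 3 reports 2 and Farmer 4 reports 2.
Truthful report 9: project built, pays 9, utility 9 - 9 = 0.
Report 7 instead: project built, pays 7, utility 9 - 7 = 2.
Since 2 > 0, reporting 7 is strictly better here, so truthful reporting is not dominant.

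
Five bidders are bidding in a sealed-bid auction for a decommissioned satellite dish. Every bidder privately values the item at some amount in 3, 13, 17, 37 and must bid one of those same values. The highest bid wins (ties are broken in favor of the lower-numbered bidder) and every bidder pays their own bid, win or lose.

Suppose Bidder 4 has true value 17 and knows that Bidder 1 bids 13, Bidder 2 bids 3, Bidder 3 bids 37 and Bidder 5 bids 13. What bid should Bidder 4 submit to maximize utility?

Bid 3: loses but pays 3, utility -3.
Bid 13: loses but pays 13, utility -13.
Bid 17: loses but pays 17, utility -17.
Bid 37: loses but pays 37, utility -37.
The best choice is 3 with utility -3.

3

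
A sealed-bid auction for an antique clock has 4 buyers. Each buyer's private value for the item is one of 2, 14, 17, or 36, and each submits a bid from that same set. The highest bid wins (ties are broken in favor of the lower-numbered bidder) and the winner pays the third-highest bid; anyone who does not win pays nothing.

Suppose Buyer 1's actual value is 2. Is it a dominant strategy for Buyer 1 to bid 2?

Check each profile of the others' bids and compare truth against every alternative bid.
Others bid (2, 14, 14): truth gives 0, best alternative gives -12.
Others bid (14, 2, 14): truth gives 0, best alternative gives -12.
Others bid (14, 14, 2): truth gives 0, best alternative gives -12.
Others bid (14, 14, 14): truth gives 0, best alternative gives -12.
Others bid (2, 2, 2): truth gives 0, best alternative gives 0.
Others bid (2, 2, 14): truth gives 0, best alternative gives 0.
(Remaining 58 profiles checked similarly; truth is weakly best in each.)
In every case the truthful bid is at least as good as any alternative, so it is a dominant strategy.

Yes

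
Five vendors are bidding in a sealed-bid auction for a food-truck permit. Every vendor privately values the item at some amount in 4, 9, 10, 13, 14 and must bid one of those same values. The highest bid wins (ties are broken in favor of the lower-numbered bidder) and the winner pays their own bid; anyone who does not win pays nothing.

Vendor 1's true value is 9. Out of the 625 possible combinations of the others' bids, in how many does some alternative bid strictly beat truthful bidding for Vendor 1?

Others bid (4, 4, 4, 4): truth gives 0; bid 4 gives 5 > 0. Violating.
Others bid (4, 4, 4, 9): truth gives 0; no alternative beats it.
Others bid (4, 4, 4, 10): truth gives 0; no alternative beats it.
(Checking all 625 profiles: 1 has a profitable deviation, 624 do not.)

1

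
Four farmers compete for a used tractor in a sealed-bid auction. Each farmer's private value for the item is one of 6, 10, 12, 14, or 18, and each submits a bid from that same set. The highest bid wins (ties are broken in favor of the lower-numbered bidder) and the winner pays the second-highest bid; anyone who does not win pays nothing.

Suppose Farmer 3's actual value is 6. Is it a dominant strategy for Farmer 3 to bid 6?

Yes

Check each profile of the others' bids and compare truth against every alternative bid.
Others bid (6, 6, 10): truth gives 0, best alternative gives -4.
Others bid (6, 6, 6): truth gives 0, best alternative gives 0.
Others bid (6, 6, 12): truth gives 0, best alternative gives 0.
Others bid (6, 6, 14): truth gives 0, best alternative gives 0.
Others bid (6, 6, 18): truth gives 0, best alternative gives 0.
Others bid (6, 10, 6): truth gives 0, best alternative gives 0.
(Remaining 119 profiles checked similarly; truth is weakly best in each.)
In every case the truthful bid is at least as good as any alternative, so it is a dominant strategy.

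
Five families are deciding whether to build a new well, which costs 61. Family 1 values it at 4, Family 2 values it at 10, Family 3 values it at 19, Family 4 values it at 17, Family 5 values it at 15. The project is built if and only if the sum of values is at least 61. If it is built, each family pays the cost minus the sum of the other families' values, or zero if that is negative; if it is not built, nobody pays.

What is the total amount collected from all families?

45

Total value 65 ≥ cost 61, so it is built.
Family 1: others sum to 61; max(0, 61 - 61) = 0.
Family 2: others sum to 55; max(0, 61 - 55) = 6.
Family 3: others sum to 46; max(0, 61 - 46) = 15.
Family 4: others sum to 48; max(0, 61 - 48) = 13.
Family 5: others sum to 50; max(0, 61 - 50) = 11.
Total collected = 0 + 6 + 15 + 13 + 11 = 45.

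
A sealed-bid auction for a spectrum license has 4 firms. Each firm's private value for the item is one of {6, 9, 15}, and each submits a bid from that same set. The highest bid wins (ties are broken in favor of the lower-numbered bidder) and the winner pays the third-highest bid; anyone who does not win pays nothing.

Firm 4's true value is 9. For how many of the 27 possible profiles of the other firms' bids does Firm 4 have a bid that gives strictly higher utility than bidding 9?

3

Others bid (6, 6, 9): truth gives 0; bid 15 gives 3 > 0. Violating.
Others bid (6, 9, 6): truth gives 0; bid 15 gives 3 > 0. Violating.
Others bid (9, 6, 6): truth gives 0; bid 15 gives 3 > 0. Violating.
Others bid (6, 6, 6): truth gives 3; no alternative beats it.
Others bid (6, 6, 15): truth gives 0; no alternative beats it.
(Checking all 27 profiles: 3 have a profitable deviation, 24 do not.)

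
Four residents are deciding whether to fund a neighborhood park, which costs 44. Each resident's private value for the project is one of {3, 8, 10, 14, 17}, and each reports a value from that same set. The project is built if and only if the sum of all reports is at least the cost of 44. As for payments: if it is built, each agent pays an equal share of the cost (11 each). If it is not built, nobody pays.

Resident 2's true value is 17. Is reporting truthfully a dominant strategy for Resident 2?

Yes

Check each profile of the others' reports and compare truth against every alternative report.
Others report (3, 8, 17): truth gives 6, best alternative gives 0.
Others report (3, 10, 14): truth gives 6, best alternative gives 0.
Others report (3, 14, 10): truth gives 6, best alternative gives 0.
Others report (3, 17, 8): truth gives 6, best alternative gives 0.
Others report (8, 3, 17): truth gives 6, best alternative gives 0.
Others report (8, 10, 10): truth gives 6, best alternative gives 0.
(Remaining 119 profiles checked similarly; truth is weakly best in each.)
In every case the truthful report is at least as good as any alternative, so it is a dominant strategy.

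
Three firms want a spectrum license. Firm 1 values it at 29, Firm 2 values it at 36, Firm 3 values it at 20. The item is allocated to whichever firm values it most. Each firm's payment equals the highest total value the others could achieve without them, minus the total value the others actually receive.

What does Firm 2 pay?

29

Firm 2 has the highest value and receives the item.
Without Firm 2, the item would go to the next-highest value, 29, so the others could achieve 29.
With Firm 2 present and winning, the others receive nothing, so their total is 0.
Payment = 29 - 0 = 29.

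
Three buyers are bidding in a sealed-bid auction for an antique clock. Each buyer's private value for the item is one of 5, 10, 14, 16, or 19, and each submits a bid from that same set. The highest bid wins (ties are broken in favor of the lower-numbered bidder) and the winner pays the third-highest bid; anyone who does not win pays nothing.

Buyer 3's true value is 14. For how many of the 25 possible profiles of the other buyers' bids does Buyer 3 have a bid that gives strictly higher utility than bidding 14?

Others bid (5, 14): truth gives 0; bid 16 gives 9 > 0. Violating.
Others bid (5, 16): truth gives 0; bid 19 gives 9 > 0. Violating.
Others bid (10, 14): truth gives 0; bid 16 gives 4 > 0. Violating.
Others bid (10, 16): truth gives 0; bid 19 gives 4 > 0. Violating.
Others bid (5, 5): truth gives 9; no alternative beats it.
Others bid (5, 10): truth gives 9; no alternative beats it.
(Checking all 25 profiles: 8 have a profitable deviation, 17 do not.)

8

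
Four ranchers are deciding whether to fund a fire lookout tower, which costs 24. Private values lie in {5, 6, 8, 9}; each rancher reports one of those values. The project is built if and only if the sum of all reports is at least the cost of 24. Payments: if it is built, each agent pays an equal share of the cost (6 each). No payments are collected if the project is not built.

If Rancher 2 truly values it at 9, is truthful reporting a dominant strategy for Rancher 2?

Yes

Check each profile of the others' reports and compare truth against every alternative report.
Others report (5, 5, 5): truth gives 3, best alternative gives 0.
Others report (5, 5, 6): truth gives 3, best alternative gives 3.
Others report (5, 5, 8): truth gives 3, best alternative gives 3.
Others report (5, 5, 9): truth gives 3, best alternative gives 3.
Others report (5, 6, 5): truth gives 3, best alternative gives 3.
Others report (5, 6, 6): truth gives 3, best alternative gives 3.
(Remaining 58 profiles checked similarly; truth is weakly best in each.)
In every case the truthful report is at least as good as any alternative, so it is a dominant strategy.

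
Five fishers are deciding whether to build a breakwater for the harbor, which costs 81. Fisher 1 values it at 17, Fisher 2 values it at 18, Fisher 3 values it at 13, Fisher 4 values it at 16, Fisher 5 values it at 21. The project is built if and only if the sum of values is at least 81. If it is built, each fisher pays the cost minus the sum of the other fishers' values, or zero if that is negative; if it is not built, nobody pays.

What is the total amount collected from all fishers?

65

Total value 85 ≥ cost 81, so it is built.
Fisher 1: others sum to 68; max(0, 81 - 68) = 13.
Fisher 2: others sum to 67; max(0, 81 - 67) = 14.
Fisher 3: others sum to 72; max(0, 81 - 72) = 9.
Fisher 4: others sum to 69; max(0, 81 - 69) = 12.
Fisher 5: others sum to 64; max(0, 81 - 64) = 17.
Total collected = 13 + 14 + 9 + 12 + 17 = 65.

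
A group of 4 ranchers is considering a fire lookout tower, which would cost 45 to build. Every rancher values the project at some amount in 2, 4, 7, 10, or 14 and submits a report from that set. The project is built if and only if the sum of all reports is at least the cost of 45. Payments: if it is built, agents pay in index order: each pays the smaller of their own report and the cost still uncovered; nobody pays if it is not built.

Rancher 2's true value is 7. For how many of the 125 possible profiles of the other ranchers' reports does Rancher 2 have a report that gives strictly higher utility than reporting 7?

Others report (14, 14, 14): truth gives 0; report 4 gives 3 > 0. Violating.
Others report (2, 2, 2): truth gives 0; no alternative beats it.
Others report (2, 2, 4): truth gives 0; no alternative beats it.
(Checking all 125 profiles: 1 has a profitable deviation, 124 do not.)

1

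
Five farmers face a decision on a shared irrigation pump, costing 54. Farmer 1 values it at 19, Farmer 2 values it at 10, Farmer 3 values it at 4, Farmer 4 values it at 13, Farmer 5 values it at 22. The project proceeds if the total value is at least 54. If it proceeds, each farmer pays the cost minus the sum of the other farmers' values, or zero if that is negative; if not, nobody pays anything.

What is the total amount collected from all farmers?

Total value 68 ≥ cost 54, so it is built.
Farmer 1: others sum to 49; max(0, 54 - 49) = 5.
Farmer 2: others sum to 58; max(0, 54 - 58) = 0.
Farmer 3: others sum to 64; max(0, 54 - 64) = 0.
Farmer 4: others sum to 55; max(0, 54 - 55) = 0.
Farmer 5: others sum to 46; max(0, 54 - 46) = 8.
Total collected = 5 + 0 + 0 + 0 + 8 = 13.

13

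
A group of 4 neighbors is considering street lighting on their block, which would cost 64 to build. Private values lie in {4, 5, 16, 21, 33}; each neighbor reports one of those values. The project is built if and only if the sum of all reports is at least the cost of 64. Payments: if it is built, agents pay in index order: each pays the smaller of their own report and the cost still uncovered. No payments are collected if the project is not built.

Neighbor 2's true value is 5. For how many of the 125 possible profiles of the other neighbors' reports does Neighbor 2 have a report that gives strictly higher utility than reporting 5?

Others report (4, 33, 33): truth gives 0; report 4 gives 1 > 0. Violating.
Others report (5, 33, 33): truth gives 0; report 4 gives 1 > 0. Violating.
Others report (16, 16, 33): truth gives 0; report 4 gives 1 > 0. Violating.
Others report (16, 21, 33): truth gives 0; report 4 gives 1 > 0. Violating.
Others report (4, 4, 4): truth gives 0; no alternative beats it.
Others report (4, 4, 5): truth gives 0; no alternative beats it.
(Checking all 125 profiles: 26 have a profitable deviation, 99 do not.)

26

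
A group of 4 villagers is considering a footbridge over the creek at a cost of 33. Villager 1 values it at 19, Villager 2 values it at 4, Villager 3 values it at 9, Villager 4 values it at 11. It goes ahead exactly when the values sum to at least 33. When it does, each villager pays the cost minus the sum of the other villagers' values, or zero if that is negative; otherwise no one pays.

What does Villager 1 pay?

Total value 43 ≥ cost 33, so the project is built.
The other villagers' values sum to 24.
Cost minus that sum is 33 - 24 = 9.

9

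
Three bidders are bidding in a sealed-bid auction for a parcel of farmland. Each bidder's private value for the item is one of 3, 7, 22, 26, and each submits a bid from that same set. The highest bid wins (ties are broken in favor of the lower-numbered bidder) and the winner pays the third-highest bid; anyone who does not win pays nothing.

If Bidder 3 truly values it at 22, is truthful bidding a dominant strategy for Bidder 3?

Consider the case where Bidder 1 bids 3 and Bidder 2 bids 22.
Truthful bid 22: loses, pays 0, utility 0.
Bid 26 instead: wins, pays 3, utility 22 - 3 = 19.
Since 19 > 0, bidding 26 is strictly better here, so truthful bidding is not dominant.

No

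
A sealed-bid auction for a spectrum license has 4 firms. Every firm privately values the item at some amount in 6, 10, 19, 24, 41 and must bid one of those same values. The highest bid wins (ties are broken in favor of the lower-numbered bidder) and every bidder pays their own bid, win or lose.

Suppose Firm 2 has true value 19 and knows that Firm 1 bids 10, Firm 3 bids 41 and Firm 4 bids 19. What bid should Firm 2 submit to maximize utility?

6

Bid 6: loses but pays 6, utility -6.
Bid 10: loses but pays 10, utility -10.
Bid 19: loses but pays 19, utility -19.
Bid 24: loses but pays 24, utility -24.
Bid 41: wins, pays 41, utility 19 - 41 = -22.
The best choice is 6 with utility -6.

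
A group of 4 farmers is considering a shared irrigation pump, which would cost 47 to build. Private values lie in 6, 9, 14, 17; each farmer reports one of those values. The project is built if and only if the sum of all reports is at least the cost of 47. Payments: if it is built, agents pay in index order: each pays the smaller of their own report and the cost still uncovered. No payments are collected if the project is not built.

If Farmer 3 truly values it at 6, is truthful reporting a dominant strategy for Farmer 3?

Check each profile of the others' reports and compare truth against every alternative report.
Others report (6, 17, 17): truth gives 0, best alternative gives -3.
Others report (9, 14, 17): truth gives 0, best alternative gives -3.
Others report (9, 17, 14): truth gives 0, best alternative gives -3.
Others report (9, 17, 17): truth gives 0, best alternative gives -3.
Others report (14, 9, 17): truth gives 0, best alternative gives -3.
Others report (14, 14, 14): truth gives 0, best alternative gives -3.
(Remaining 58 profiles checked similarly; truth is weakly best in each.)
In every case the truthful report is at least as good as any alternative, so it is a dominant strategy.

Yes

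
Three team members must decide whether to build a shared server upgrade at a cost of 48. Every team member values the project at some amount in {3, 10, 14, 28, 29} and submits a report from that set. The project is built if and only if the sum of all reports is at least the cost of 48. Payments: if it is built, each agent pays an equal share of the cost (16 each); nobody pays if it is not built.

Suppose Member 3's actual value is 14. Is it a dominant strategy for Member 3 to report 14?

No

Consider the case where Member 1 reports 10 and Member 2 reports 28.
Truthful report 14: project built, pays 16, utility 14 - 16 = -2.
Report 3 instead: project not built, utility 0.
Since 0 > -2, reporting 3 is strictly better here, so truthful reporting is not dominant.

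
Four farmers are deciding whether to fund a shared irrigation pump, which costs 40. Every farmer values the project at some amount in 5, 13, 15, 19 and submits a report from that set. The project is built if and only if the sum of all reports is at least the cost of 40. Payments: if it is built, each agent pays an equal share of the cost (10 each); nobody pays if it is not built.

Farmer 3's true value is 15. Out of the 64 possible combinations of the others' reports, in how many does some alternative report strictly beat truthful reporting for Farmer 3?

3

Others report (5, 5, 13): truth gives 0; report 19 gives 5 > 0. Violating.
Others report (5, 13, 5): truth gives 0; report 19 gives 5 > 0. Violating.
Others report (13, 5, 5): truth gives 0; report 19 gives 5 > 0. Violating.
Others report (5, 5, 5): truth gives 0; no alternative beats it.
Others report (5, 5, 15): truth gives 5; no alternative beats it.
(Checking all 64 profiles: 3 have a profitable deviation, 61 do not.)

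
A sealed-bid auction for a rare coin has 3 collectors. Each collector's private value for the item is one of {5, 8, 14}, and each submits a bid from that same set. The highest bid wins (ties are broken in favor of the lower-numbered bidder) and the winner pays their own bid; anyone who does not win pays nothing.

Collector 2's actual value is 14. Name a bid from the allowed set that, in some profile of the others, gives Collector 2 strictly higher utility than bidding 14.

8

Suppose Collector 1 bids 5 and Collector 3 bids 5.
Bid 14: wins, pays 14, utility 14 - 14 = 0.
Bid 8: wins, pays 8, utility 14 - 8 = 6.
So bidding 8 beats truth here (6 > 0).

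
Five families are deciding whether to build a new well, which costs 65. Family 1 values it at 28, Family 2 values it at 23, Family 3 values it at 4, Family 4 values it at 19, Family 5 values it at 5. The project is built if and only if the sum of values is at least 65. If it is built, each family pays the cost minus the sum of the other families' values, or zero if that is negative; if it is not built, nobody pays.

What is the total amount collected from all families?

28

Total value 79 ≥ cost 65, so it is built.
Family 1: others sum to 51; max(0, 65 - 51) = 14.
Family 2: others sum to 56; max(0, 65 - 56) = 9.
Family 3: others sum to 75; max(0, 65 - 75) = 0.
Family 4: others sum to 60; max(0, 65 - 60) = 5.
Family 5: others sum to 74; max(0, 65 - 74) = 0.
Total collected = 14 + 9 + 0 + 5 + 0 = 28.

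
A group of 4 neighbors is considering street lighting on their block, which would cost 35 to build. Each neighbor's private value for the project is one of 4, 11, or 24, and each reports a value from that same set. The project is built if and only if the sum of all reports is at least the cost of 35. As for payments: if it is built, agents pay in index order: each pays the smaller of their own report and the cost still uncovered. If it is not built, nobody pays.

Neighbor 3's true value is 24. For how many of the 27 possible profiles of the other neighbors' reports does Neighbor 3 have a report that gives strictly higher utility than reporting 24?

Others report (4, 4, 24): truth gives 0; report 4 gives 20 > 0. Violating.
Others report (4, 11, 11): truth gives 4; report 11 gives 13 > 4. Violating.
Others report (4, 11, 24): truth gives 4; report 4 gives 20 > 4. Violating.
Others report (4, 24, 4): truth gives 17; report 4 gives 20 > 17. Violating.
Others report (4, 4, 4): truth gives 0; no alternative beats it.
Others report (4, 4, 11): truth gives 0; no alternative beats it.
(Checking all 27 profiles: 14 have a profitable deviation, 13 do not.)

14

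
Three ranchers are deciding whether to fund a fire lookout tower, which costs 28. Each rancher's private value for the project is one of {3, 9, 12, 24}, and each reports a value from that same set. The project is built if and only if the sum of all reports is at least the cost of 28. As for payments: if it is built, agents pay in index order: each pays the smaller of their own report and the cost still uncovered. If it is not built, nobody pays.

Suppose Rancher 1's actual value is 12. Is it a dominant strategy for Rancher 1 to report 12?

Consider the case where Rancher 2 reports 3 and Rancher 3 reports 24.
Truthful report 12: project built, pays 12, utility 12 - 12 = 0.
Report 3 instead: project built, pays 3, utility 12 - 3 = 9.
Since 9 > 0, reporting 3 is strictly better here, so truthful reporting is not dominant.

No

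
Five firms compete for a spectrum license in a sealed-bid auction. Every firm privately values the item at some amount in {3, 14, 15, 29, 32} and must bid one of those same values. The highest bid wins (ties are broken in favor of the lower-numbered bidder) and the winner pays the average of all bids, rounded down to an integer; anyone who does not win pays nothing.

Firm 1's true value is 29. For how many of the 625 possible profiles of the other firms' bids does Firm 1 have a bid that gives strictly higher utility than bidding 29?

Others bid (3, 3, 3, 3): truth gives 21; bid 3 gives 26 > 21. Violating.
Others bid (3, 3, 3, 14): truth gives 19; bid 14 gives 22 > 19. Violating.
Others bid (3, 3, 3, 15): truth gives 19; bid 15 gives 22 > 19. Violating.
Others bid (3, 3, 3, 32): truth gives 0; bid 32 gives 15 > 0. Violating.
Others bid (3, 3, 3, 29): truth gives 16; no alternative beats it.
Others bid (3, 3, 14, 29): truth gives 14; no alternative beats it.
(Checking all 625 profiles: 435 have a profitable deviation, 190 do not.)

435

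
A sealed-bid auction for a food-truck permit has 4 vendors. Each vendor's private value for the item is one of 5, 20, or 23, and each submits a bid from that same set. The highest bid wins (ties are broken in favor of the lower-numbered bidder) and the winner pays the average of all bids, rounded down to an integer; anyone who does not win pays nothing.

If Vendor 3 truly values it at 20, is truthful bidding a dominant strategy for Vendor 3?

No

Consider the case where Vendor 1 bids 5, Vendor 2 bids 5 and Vendor 4 bids 23.
Truthful bid 20: loses, pays 0, utility 0.
Bid 23 instead: wins, pays 14, utility 20 - 14 = 6.
Since 6 > 0, bidding 23 is strictly better here, so truthful bidding is not dominant.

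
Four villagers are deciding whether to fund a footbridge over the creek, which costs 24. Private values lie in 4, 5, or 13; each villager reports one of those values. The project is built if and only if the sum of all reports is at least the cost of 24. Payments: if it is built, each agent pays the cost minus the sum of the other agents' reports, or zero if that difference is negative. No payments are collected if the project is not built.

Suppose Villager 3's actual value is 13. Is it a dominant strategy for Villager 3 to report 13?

Check each profile of the others' reports and compare truth against every alternative report.
Others report (5, 5, 5): truth gives 4, best alternative gives 0.
Others report (4, 5, 5): truth gives 3, best alternative gives 0.
Others report (5, 4, 5): truth gives 3, best alternative gives 0.
Others report (5, 5, 4): truth gives 3, best alternative gives 0.
Others report (4, 4, 5): truth gives 2, best alternative gives 0.
Others report (4, 5, 4): truth gives 2, best alternative gives 0.
(Remaining 21 profiles checked similarly; truth is weakly best in each.)
In every case the truthful report is at least as good as any alternative, so it is a dominant strategy.

Yes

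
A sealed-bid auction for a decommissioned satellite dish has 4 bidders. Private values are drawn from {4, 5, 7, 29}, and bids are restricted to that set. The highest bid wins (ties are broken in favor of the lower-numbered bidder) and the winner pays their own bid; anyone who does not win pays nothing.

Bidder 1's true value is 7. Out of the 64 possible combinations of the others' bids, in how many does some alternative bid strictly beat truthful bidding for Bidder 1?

8

Others bid (4, 4, 4): truth gives 0; bid 4 gives 3 > 0. Violating.
Others bid (4, 4, 5): truth gives 0; bid 5 gives 2 > 0. Violating.
Others bid (4, 5, 4): truth gives 0; bid 5 gives 2 > 0. Violating.
Others bid (4, 5, 5): truth gives 0; bid 5 gives 2 > 0. Violating.
Others bid (4, 4, 7): truth gives 0; no alternative beats it.
Others bid (4, 4, 29): truth gives 0; no alternative beats it.
(Checking all 64 profiles: 8 have a profitable deviation, 56 do not.)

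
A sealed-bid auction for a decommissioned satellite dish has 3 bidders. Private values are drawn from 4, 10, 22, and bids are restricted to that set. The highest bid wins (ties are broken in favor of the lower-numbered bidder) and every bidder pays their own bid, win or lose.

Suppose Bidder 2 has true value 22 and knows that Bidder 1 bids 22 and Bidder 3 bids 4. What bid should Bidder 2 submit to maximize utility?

Bid 4: loses but pays 4, utility -4.
Bid 10: loses but pays 10, utility -10.
Bid 22: loses but pays 22, utility -22.
The best choice is 4 with utility -4.

4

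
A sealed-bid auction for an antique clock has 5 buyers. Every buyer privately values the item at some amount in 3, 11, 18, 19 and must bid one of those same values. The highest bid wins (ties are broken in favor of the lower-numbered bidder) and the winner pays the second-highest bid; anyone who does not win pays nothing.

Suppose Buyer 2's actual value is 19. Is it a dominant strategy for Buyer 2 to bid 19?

Check each profile of the others' bids and compare truth against every alternative bid.
Others bid (18, 3, 3, 3): truth gives 1, best alternative gives 0.
Others bid (18, 3, 3, 11): truth gives 1, best alternative gives 0.
Others bid (18, 3, 3, 18): truth gives 1, best alternative gives 0.
Others bid (18, 3, 11, 3): truth gives 1, best alternative gives 0.
Others bid (18, 3, 11, 11): truth gives 1, best alternative gives 0.
Others bid (18, 3, 11, 18): truth gives 1, best alternative gives 0.
(Remaining 250 profiles checked similarly; truth is weakly best in each.)
In every case the truthful bid is at least as good as any alternative, so it is a dominant strategy.

Yes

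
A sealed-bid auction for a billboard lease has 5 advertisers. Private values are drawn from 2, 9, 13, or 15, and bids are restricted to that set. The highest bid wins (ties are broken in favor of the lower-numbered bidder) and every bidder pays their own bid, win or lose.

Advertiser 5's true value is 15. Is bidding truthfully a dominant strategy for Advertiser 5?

Consider the case where Advertiser 1 bids 2, Advertiser 2 bids 2, Advertiser 3 bids 2 and Advertiser 4 bids 2.
Truthful bid 15: wins, pays 15, utility 15 - 15 = 0.
Bid 9 instead: wins, pays 9, utility 15 - 9 = 6.
Since 6 > 0, bidding 9 is strictly better here, so truthful bidding is not dominant.

No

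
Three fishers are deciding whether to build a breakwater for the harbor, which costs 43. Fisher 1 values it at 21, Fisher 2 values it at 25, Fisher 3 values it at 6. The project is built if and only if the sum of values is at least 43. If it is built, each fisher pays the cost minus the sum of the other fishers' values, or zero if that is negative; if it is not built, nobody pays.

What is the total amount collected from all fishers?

Total value 52 ≥ cost 43, so it is built.
Fisher 1: others sum to 31; max(0, 43 - 31) = 12.
Fisher 2: others sum to 27; max(0, 43 - 27) = 16.
Fisher 3: others sum to 46; max(0, 43 - 46) = 0.
Total collected = 12 + 16 + 0 = 28.

28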